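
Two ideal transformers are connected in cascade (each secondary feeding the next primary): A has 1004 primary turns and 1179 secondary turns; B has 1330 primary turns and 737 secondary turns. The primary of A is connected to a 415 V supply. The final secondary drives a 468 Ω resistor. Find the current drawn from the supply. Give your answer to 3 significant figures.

I_supply ≈ 0.375 A

After A: V = 415.00 × 1179/1004 = 487.34 V.
After B: V = 487.34 × 737/1330 = 270.05 V.
I_load = 270.05/468 = 0.57703 A, so P_out = 270.05 × 0.57703 = 155.83 W.
All ideal ⇒ P_in = P_out, so I_supply = 155.83/415 = 0.375 A.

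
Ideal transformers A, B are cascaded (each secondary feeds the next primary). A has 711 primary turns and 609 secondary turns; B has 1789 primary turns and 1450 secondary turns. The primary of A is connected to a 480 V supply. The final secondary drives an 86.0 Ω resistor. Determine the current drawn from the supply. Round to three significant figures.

After A: V = 480.00 × 609/711 = 411.14 V.
After B: V = 411.14 × 1450/1789 = 333.23 V.
I_load = 333.23/86.0 = 3.8748 A, so P_out = 333.23 × 3.8748 = 1291.2 W.
All ideal ⇒ P_in = P_out, so I_supply = 1291.2/480 = 2.69 A.

I_supply ≈ 2.69 A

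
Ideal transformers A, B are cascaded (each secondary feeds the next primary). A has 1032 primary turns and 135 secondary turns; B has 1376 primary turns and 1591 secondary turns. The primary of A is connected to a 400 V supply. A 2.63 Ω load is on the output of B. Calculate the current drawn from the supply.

I_supply ≈ 3.48 A

Secondary of A: V = 400.00 × 135/1032 = 52.326 V.
Secondary of B: V = 52.326 × 1591/1376 = 60.501 V.
I_load = 60.501/2.63 = 23.004 A, so P_out = 60.501 × 23.004 = 1391.8 W.
All ideal ⇒ P_in = P_out, so I_supply = 1391.8/400 = 3.48 A.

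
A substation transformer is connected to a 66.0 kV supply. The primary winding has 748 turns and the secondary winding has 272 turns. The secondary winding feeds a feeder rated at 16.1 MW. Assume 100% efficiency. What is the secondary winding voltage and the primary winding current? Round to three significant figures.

V_s ≈ 24000 V, I_p ≈ 244 A

V_s = V_p × N_s/N_p = 66000 × 272/748 = 24000 V.
I_s = P/V_s = 1.61×10^7/24000 = 670.83 A.
I_p = I_s × N_s/N_p = 670.83 × 272/748 = 244 A.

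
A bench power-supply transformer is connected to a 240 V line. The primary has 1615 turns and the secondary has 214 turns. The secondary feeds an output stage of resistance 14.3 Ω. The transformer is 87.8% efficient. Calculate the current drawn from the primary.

I_p ≈ 0.336 A

V_s = 240 × 214/1615 = 31.802 V.
I_s = V_s/R = 31.802/14.3 = 2.2239 A.
P_out = V_s I_s = 31.802 × 2.2239 = 70.724 W.
P_in = P_out/η = 70.724/0.878 = 80.552 W.
I_p = P_in/V_p = 80.552/240 = 0.336 A.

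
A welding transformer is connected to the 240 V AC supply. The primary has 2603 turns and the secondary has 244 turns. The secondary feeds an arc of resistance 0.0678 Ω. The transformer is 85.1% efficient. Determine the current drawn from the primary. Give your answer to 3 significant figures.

I_p ≈ 36.5 A

V_s = 240 × 244/2603 = 22.497 V.
I_s = V_s/R = 22.497/0.0678 = 331.82 A.
P_out = V_s I_s = 22.497 × 331.82 = 7464.9 W.
P_in = P_out/η = 7464.9/0.851 = 8771.9 W.
I_p = P_in/V_p = 8771.9/240 = 36.5 A.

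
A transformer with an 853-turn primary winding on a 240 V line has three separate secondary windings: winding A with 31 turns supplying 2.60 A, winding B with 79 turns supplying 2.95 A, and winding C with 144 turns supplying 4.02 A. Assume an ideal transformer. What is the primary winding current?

I_p ≈ 1.05 A

V_A = 240 × 31/853 = 8.7222 V; V_B = 240 × 79/853 = 22.227 V; V_C = 240 × 144/853 = 40.516 V.
P_out = V_A I_A + V_B I_B + V_C I_C = 8.7222×2.60 + 22.227×2.95 + 40.516×4.02 = 22.678 + 65.571 + 162.87 = 251.12 W.
Ideal ⇒ P_in = P_out, so I_p = P_out/V_p = 251.12/240 = 1.05 A.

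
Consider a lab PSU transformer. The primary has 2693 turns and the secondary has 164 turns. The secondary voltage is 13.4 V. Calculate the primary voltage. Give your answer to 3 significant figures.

V_p ≈ 220 V

V_p/V_s = N_p/N_s, so V_p = 13.4 × 2693/164 = 220 V.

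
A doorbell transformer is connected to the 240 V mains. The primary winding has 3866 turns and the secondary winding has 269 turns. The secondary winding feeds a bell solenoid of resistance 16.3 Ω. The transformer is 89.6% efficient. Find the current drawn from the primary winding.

V_s = 240 × 269/3866 = 16.699 V.
I_s = V_s/R = 16.699/16.3 = 1.0245 A.
P_out = V_s I_s = 16.699 × 1.0245 = 17.109 W.
P_in = P_out/η = 17.109/0.896 = 19.094 W.
I_p = P_in/V_p = 19.094/240 = 0.0796 A.

I_p ≈ 0.0796 A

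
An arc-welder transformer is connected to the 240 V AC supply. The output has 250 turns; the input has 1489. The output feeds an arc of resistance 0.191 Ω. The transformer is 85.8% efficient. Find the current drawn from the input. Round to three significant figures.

I_in ≈ 41.3 A

V_out = 240 × 250/1489 = 40.296 V.
I_out = V_out/R = 40.296/0.191 = 210.97 A.
P_out = V_out I_out = 40.296 × 210.97 = 8501.2 W.
P_in = P_out/η = 8501.2/0.858 = 9908.1 W.
I_in = P_in/V_in = 9908.1/240 = 41.3 A.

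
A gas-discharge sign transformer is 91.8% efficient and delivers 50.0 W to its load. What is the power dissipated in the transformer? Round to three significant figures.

P_in = P_out/η = 50.0/0.918 = 54.4662 W.
P_loss = P_in − P_out = 54.4662 − 50.0 = 4.47 W.

P_loss ≈ 4.47 W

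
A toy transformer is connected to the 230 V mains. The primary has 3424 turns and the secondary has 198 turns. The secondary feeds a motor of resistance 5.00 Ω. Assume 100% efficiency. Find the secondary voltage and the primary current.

V_s ≈ 13.3 V, I_p ≈ 0.154 A

V_s = V_p × N_s/N_p = 230 × 198/3424 = 13.300 V.
I_s = V_s/R = 13.300/5.00 = 2.6600 A.
I_p = I_s × N_s/N_p = 2.6600 × 198/3424 = 0.154 A.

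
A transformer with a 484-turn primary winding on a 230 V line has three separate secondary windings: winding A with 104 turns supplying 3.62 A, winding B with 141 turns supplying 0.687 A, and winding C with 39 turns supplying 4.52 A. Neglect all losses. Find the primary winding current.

I_p ≈ 1.34 A

V_A = 230 × 104/484 = 49.421 V; V_B = 230 × 141/484 = 67.004 V; V_C = 230 × 39/484 = 18.533 V.
P_out = V_A I_A + V_B I_B + V_C I_C = 49.421×3.62 + 67.004×0.687 + 18.533×4.52 = 178.91 + 46.032 + 83.769 = 308.71 W.
Ideal ⇒ P_in = P_out, so I_p = P_out/V_p = 308.71/230 = 1.34 A.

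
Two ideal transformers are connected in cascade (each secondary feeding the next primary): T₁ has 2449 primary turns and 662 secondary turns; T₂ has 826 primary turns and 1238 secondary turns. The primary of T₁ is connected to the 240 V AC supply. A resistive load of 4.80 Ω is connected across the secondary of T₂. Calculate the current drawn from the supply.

I_supply ≈ 8.21 A

After T₁: V = 240.00 × 662/2449 = 64.875 V.
After T₂: V = 64.875 × 1238/826 = 97.235 V.
I_load = 97.235/4.80 = 20.257 A, so P_out = 97.235 × 20.257 = 1969.7 W.
All ideal ⇒ P_in = P_out, so I_supply = 1969.7/240 = 8.21 A.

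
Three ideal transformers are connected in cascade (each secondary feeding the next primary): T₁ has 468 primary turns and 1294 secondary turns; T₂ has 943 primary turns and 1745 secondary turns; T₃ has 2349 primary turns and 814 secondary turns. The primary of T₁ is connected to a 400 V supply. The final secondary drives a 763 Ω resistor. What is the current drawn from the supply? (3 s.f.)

I_supply ≈ 1.65 A

Secondary of T₁: V = 400.00 × 1294/468 = 1106.0 V.
Secondary of T₂: V = 1106.0 × 1745/943 = 2046.6 V.
Secondary of T₃: V = 2046.6 × 814/2349 = 709.21 V.
I_load = 709.21/763 = 0.92950 A, so P_out = 709.21 × 0.92950 = 659.21 W.
All ideal ⇒ P_in = P_out, so I_supply = 659.21/400 = 1.65 A.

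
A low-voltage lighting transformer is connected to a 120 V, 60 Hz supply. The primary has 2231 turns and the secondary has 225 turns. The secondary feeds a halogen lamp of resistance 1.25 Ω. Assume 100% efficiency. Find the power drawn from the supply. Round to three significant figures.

V_s = V_p × N_s/N_p = 120 × 225/2231 = 12.102 V.
I_s = V_s/R = 12.102/1.25 = 9.6818 A.
I_p = I_s × N_s/N_p = 9.6818 × 225/2231 = 0.97642 A.
P = V_p I_p = 120 × 0.97642 = 117 W.

P ≈ 117 W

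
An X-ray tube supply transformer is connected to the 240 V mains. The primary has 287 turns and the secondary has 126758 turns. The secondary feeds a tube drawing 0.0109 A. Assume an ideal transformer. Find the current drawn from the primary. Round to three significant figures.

For an ideal transformer I_p N_p = I_s N_s, so I_p = 0.0109 × 126758/287 = 4.81 A.

I_p ≈ 4.81 A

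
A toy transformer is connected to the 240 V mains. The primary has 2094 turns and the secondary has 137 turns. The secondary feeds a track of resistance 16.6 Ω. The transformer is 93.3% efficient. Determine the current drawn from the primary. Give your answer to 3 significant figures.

V_s = 240 × 137/2094 = 15.702 V.
I_s = V_s/R = 15.702/16.6 = 0.94590 A.
P_out = V_s I_s = 15.702 × 0.94590 = 14.853 W.
P_in = P_out/η = 14.853/0.933 = 15.919 W.
I_p = P_in/V_p = 15.919/240 = 0.0663 A.

I_p ≈ 0.0663 A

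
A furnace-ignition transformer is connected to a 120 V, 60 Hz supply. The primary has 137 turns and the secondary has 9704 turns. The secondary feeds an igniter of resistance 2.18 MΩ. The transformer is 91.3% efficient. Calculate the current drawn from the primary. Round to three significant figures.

V_s = 120 × 9704/137 = 8499.9 V.
I_s = V_s/R = 8499.9/(2.18×10^6) = 0.0038990 A.
P_out = V_s I_s = 8499.9 × 0.0038990 = 33.141 W.
P_in = P_out/η = 33.141/0.913 = 36.299 W.
I_p = P_in/V_p = 36.299/120 = 0.302 A.

I_p ≈ 0.302 A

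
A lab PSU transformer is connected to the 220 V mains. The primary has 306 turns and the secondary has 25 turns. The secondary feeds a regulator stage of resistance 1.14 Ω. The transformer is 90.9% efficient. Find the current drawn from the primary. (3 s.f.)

I_p ≈ 1.42 A

V_s = 220 × 25/306 = 17.974 V.
I_s = V_s/R = 17.974/1.14 = 15.767 A.
P_out = V_s I_s = 17.974 × 15.767 = 283.39 W.
P_in = P_out/η = 283.39/0.909 = 311.76 W.
I_p = P_in/V_p = 311.76/220 = 1.42 A.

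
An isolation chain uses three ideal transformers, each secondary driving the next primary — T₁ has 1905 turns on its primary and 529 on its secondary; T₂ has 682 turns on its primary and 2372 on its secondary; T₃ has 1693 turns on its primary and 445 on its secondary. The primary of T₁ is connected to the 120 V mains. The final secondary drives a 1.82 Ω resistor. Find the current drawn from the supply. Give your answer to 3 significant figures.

After T₁: V = 120.00 × 529/1905 = 33.323 V.
After T₂: V = 33.323 × 2372/682 = 115.90 V.
After T₃: V = 115.90 × 445/1693 = 30.463 V.
I_load = 30.463/1.82 = 16.738 A, so P_out = 30.463 × 16.738 = 509.89 W.
All ideal ⇒ P_in = P_out, so I_supply = 509.89/120 = 4.25 A.

I_supply ≈ 4.25 A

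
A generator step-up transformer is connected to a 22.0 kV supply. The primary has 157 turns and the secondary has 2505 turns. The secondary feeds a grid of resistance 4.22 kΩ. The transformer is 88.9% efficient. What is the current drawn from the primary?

I_p ≈ 1490 A

V_s = 22000 × 2505/157 = 351020 V.
I_s = V_s/R = 351020/4220 = 83.180 A.
P_out = V_s I_s = 351020 × 83.180 = 2.9198×10^7 W.
P_in = P_out/η = 2.9198×10^7/0.889 = 3.2843×10^7 W.
I_p = P_in/V_p = 3.2843×10^7/22000 = 1490 A.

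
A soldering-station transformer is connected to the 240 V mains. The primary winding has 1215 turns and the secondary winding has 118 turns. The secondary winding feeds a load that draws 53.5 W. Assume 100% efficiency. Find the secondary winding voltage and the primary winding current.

V_s ≈ 23.3 V, I_p ≈ 0.223 A

V_s = V_p × N_s/N_p = 240 × 118/1215 = 23.309 V.
I_s = P/V_s = 53.5/23.309 = 2.2953 A.
I_p = I_s × N_s/N_p = 2.2953 × 118/1215 = 0.223 A.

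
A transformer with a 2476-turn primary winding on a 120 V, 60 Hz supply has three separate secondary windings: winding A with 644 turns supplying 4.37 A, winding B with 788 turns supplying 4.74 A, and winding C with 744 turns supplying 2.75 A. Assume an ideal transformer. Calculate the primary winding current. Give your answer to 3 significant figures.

I_p ≈ 3.47 A

V_A = 120 × 644/2476 = 31.212 V; V_B = 120 × 788/2476 = 38.191 V; V_C = 120 × 744/2476 = 36.058 V.
P_out = V_A I_A + V_B I_B + V_C I_C = 31.212×4.37 + 38.191×4.74 + 36.058×2.75 = 136.39 + 181.02 + 99.160 = 416.58 W.
Ideal ⇒ P_in = P_out, so I_p = P_out/V_p = 416.58/120 = 3.47 A.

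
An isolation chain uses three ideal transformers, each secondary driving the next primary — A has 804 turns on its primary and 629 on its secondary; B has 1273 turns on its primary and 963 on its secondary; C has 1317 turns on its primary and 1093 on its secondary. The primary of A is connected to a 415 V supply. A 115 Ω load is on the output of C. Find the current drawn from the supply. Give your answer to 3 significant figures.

I_supply ≈ 0.871 A

After A: V = 415.00 × 629/804 = 324.67 V.
After B: V = 324.67 × 963/1273 = 245.61 V.
After C: V = 245.61 × 1093/1317 = 203.83 V.
I_load = 203.83/115 = 1.7725 A, so P_out = 203.83 × 1.7725 = 361.29 W.
All ideal ⇒ P_in = P_out, so I_supply = 361.29/415 = 0.871 A.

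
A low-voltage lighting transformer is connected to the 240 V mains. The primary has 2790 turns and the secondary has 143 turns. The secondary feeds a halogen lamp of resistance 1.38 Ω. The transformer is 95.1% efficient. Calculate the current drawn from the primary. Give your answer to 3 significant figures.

I_p ≈ 0.480 A

V_s = 240 × 143/2790 = 12.301 V.
I_s = V_s/R = 12.301/1.38 = 8.9138 A.
P_out = V_s I_s = 12.301 × 8.9138 = 109.65 W.
P_in = P_out/η = 109.65/0.951 = 115.30 W.
I_p = P_in/V_p = 115.30/240 = 0.480 A.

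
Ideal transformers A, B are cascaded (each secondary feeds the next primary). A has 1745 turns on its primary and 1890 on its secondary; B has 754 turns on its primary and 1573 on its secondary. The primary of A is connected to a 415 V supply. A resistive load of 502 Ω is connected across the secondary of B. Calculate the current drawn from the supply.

I_supply ≈ 4.22 A

After A: V = 415.00 × 1890/1745 = 449.48 V.
After B: V = 449.48 × 1573/754 = 937.72 V.
I_load = 937.72/502 = 1.8680 A, so P_out = 937.72 × 1.8680 = 1751.6 W.
All ideal ⇒ P_in = P_out, so I_supply = 1751.6/415 = 4.22 A.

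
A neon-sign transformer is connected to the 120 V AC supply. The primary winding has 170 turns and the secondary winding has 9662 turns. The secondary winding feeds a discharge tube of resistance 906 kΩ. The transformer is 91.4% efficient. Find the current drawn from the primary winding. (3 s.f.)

I_p ≈ 0.468 A

V_s = 120 × 9662/170 = 6820.2 V.
I_s = V_s/R = 6820.2/906000 = 0.0075279 A.
P_out = V_s I_s = 6820.2 × 0.0075279 = 51.342 W.
P_in = P_out/η = 51.342/0.914 = 56.173 W.
I_p = P_in/V_p = 56.173/120 = 0.468 A.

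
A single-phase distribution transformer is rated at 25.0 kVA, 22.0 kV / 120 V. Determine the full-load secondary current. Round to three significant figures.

I_s = S/V_s = 25000/120 = 208 A.

I_s ≈ 208 A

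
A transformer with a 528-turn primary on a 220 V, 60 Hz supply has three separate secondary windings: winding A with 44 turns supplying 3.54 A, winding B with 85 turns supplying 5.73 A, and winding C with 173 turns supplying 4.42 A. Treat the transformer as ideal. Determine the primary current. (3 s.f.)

V_A = 220 × 44/528 = 18.333 V; V_B = 220 × 85/528 = 35.417 V; V_C = 220 × 173/528 = 72.083 V.
P_out = V_A I_A + V_B I_B + V_C I_C = 18.333×3.54 + 35.417×5.73 + 72.083×4.42 = 64.900 + 202.94 + 318.61 = 586.45 W.
Ideal ⇒ P_in = P_out, so I_p = P_out/V_p = 586.45/220 = 2.67 A.

I_p ≈ 2.67 A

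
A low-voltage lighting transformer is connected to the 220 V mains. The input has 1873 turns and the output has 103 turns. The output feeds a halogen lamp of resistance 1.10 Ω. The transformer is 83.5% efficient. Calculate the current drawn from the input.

V_out = 220 × 103/1873 = 12.098 V.
I_out = V_out/R = 12.098/1.10 = 10.998 A.
P_out = V_out I_out = 12.098 × 10.998 = 133.06 W.
P_in = P_out/η = 133.06/0.835 = 159.35 W.
I_in = P_in/V_in = 159.35/220 = 0.724 A.

I_in ≈ 0.724 A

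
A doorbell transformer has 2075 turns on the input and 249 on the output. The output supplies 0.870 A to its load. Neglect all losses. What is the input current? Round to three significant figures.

For an ideal transformer I_in/I_out = N_out/N_in, so I_in = 0.870 × 249/2075 = 0.104 A.

I_in ≈ 0.104 A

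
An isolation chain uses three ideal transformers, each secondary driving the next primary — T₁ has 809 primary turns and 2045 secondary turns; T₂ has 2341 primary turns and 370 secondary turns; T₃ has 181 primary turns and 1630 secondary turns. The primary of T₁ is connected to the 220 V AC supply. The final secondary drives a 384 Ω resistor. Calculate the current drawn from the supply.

After T₁: V = 220.00 × 2045/809 = 556.12 V.
After T₂: V = 556.12 × 370/2341 = 87.896 V.
After T₃: V = 87.896 × 1630/181 = 791.55 V.
I_load = 791.55/384 = 2.0613 A, so P_out = 791.55 × 2.0613 = 1631.6 W.
All ideal ⇒ P_in = P_out, so I_supply = 1631.6/220 = 7.42 A.

I_supply ≈ 7.42 A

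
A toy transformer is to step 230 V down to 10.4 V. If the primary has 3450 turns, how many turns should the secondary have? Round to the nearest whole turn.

N_s/N_p = V_s/V_p, so N_s = 3450 × 10.4/230 = 156.0 ≈ 156 turns.

N_s = 156 turns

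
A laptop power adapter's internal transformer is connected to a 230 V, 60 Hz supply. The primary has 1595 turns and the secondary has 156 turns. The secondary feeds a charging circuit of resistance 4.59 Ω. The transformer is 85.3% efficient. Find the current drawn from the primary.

V_s = 230 × 156/1595 = 22.495 V.
I_s = V_s/R = 22.495/4.59 = 4.9009 A.
P_out = V_s I_s = 22.495 × 4.9009 = 110.25 W.
P_in = P_out/η = 110.25/0.853 = 129.25 W.
I_p = P_in/V_p = 129.25/230 = 0.562 A.

I_p ≈ 0.562 A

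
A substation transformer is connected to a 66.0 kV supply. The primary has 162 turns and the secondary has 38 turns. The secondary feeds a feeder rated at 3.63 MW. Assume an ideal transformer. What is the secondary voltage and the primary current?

V_s = V_p × N_s/N_p = 66000 × 38/162 = 15481 V.
I_s = P/V_s = 3.63×10^6/15481 = 234.47 A.
I_p = I_s × N_s/N_p = 234.47 × 38/162 = 55.0 A.

V_s ≈ 15500 V, I_p ≈ 55.0 A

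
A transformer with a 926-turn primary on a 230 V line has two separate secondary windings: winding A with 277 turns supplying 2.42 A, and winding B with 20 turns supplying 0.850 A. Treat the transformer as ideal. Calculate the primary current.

V_A = 230 × 277/926 = 68.801 V; V_B = 230 × 20/926 = 4.9676 V.
P_out = V_A I_A + V_B I_B = 68.801×2.42 + 4.9676×0.850 = 166.50 + 4.2225 = 170.72 W.
Ideal ⇒ P_in = P_out, so I_p = P_out/V_p = 170.72/230 = 0.742 A.

I_p ≈ 0.742 A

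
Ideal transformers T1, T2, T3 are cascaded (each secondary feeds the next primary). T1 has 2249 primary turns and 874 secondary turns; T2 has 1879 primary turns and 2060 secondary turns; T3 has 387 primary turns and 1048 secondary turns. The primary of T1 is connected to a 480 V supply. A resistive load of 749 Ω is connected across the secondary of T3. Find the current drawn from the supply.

Secondary of T1: V = 480.00 × 874/2249 = 186.54 V.
Secondary of T2: V = 186.54 × 2060/1879 = 204.50 V.
Secondary of T3: V = 204.50 × 1048/387 = 553.80 V.
I_load = 553.80/749 = 0.73939 A, so P_out = 553.80 × 0.73939 = 409.47 W.
All ideal ⇒ P_in = P_out, so I_supply = 409.47/480 = 0.853 A.

I_supply ≈ 0.853 A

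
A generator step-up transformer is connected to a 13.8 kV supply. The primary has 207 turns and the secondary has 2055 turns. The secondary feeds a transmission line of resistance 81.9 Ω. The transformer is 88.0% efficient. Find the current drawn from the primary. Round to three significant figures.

V_s = 13800 × 2055/207 = 137000 V.
I_s = V_s/R = 137000/81.9 = 1672.8 A.
P_out = V_s I_s = 137000 × 1672.8 = 2.2917×10^8 W.
P_in = P_out/η = 2.2917×10^8/0.880 = 2.6042×10^8 W.
I_p = P_in/V_p = 2.6042×10^8/13800 = 18900 A.

I_p ≈ 18900 A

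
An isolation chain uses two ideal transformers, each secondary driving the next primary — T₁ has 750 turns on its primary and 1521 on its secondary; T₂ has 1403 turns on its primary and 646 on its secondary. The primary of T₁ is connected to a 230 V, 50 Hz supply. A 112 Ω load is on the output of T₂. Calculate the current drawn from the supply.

I_supply ≈ 1.79 A

After T₁: V = 230.00 × 1521/750 = 466.44 V.
After T₂: V = 466.44 × 646/1403 = 214.77 V.
I_load = 214.77/112 = 1.9176 A, so P_out = 214.77 × 1.9176 = 411.83 W.
All ideal ⇒ P_in = P_out, so I_supply = 411.83/230 = 1.79 A.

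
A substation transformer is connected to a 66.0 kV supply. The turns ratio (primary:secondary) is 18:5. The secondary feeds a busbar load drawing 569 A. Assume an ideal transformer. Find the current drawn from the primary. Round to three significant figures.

I_p ≈ 158 A

For an ideal transformer I_p N_p = I_s N_s, so I_p = 569 × 5/18 = 158 A.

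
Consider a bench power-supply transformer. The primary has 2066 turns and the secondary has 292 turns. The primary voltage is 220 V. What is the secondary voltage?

V_s ≈ 31.1 V

V_s/V_p = N_s/N_p, so V_s = 220 × 292/2066 = 31.1 V.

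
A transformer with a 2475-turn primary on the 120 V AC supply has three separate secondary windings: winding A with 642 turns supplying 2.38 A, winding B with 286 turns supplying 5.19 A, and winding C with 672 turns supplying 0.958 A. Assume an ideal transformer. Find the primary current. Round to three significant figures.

I_p ≈ 1.48 A

V_A = 120 × 642/2475 = 31.127 V; V_B = 120 × 286/2475 = 13.867 V; V_C = 120 × 672/2475 = 32.582 V.
P_out = V_A I_A + V_B I_B + V_C I_C = 31.127×2.38 + 13.867×5.19 + 32.582×0.958 = 74.083 + 71.968 + 31.213 = 177.26 W.
Ideal ⇒ P_in = P_out, so I_p = P_out/V_p = 177.26/120 = 1.48 A.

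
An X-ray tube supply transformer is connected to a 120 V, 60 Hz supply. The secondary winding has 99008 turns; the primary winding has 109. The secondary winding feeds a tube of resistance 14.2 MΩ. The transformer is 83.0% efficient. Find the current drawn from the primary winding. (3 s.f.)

I_p ≈ 8.40 A

V_s = 120 × 99008/109 = 109000 V.
I_s = V_s/R = 109000/(1.42×10^7) = 0.0076760 A.
P_out = V_s I_s = 109000 × 0.0076760 = 836.68 W.
P_in = P_out/η = 836.68/0.830 = 1008.1 W.
I_p = P_in/V_p = 1008.1/120 = 8.40 A.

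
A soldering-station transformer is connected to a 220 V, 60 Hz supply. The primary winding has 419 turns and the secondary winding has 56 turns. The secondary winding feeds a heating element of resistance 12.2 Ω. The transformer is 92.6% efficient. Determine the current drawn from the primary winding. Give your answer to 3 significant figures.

V_s = 220 × 56/419 = 29.403 V.
I_s = V_s/R = 29.403/12.2 = 2.4101 A.
P_out = V_s I_s = 29.403 × 2.4101 = 70.865 W.
P_in = P_out/η = 70.865/0.926 = 76.528 W.
I_p = P_in/V_p = 76.528/220 = 0.348 A.

I_p ≈ 0.348 A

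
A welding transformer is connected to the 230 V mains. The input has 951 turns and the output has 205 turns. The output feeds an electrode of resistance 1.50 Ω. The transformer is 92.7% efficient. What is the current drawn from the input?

I_in ≈ 7.69 A

V_out = 230 × 205/951 = 49.579 V.
I_out = V_out/R = 49.579/1.50 = 33.053 A.
P_out = V_out I_out = 49.579 × 33.053 = 1638.7 W.
P_in = P_out/η = 1638.7/0.927 = 1767.8 W.
I_in = P_in/V_in = 1767.8/230 = 7.69 A.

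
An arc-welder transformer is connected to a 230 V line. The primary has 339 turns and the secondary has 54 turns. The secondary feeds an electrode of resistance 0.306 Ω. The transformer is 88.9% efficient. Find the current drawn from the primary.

V_s = 230 × 54/339 = 36.637 V.
I_s = V_s/R = 36.637/0.306 = 119.73 A.
P_out = V_s I_s = 36.637 × 119.73 = 4386.5 W.
P_in = P_out/η = 4386.5/0.889 = 4934.2 W.
I_p = P_in/V_p = 4934.2/230 = 21.5 A.

I_p ≈ 21.5 A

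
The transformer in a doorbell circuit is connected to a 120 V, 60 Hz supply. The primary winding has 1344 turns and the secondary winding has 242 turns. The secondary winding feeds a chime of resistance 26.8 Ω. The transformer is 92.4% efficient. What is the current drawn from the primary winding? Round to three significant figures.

V_s = 120 × 242/1344 = 21.607 V.
I_s = V_s/R = 21.607/26.8 = 0.80624 A.
P_out = V_s I_s = 21.607 × 0.80624 = 17.420 W.
P_in = P_out/η = 17.420/0.924 = 18.853 W.
I_p = P_in/V_p = 18.853/120 = 0.157 A.

I_p ≈ 0.157 A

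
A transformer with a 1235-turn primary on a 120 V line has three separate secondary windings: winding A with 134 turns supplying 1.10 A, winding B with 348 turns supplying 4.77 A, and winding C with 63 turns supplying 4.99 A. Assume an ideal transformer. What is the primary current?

I_p ≈ 1.72 A

V_A = 120 × 134/1235 = 13.020 V; V_B = 120 × 348/1235 = 33.814 V; V_C = 120 × 63/1235 = 6.1215 V.
P_out = V_A I_A + V_B I_B + V_C I_C = 13.020×1.10 + 33.814×4.77 + 6.1215×4.99 = 14.322 + 161.29 + 30.546 = 206.16 W.
Ideal ⇒ P_in = P_out, so I_p = P_out/V_p = 206.16/120 = 1.72 A.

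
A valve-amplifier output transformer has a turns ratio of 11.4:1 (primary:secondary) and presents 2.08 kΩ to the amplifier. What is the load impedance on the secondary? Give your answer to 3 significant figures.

Z_s ≈ 16.0 Ω

Z_s = Z_p/(N_p/N_s)² = 2080/11.4² = 16.0 Ω.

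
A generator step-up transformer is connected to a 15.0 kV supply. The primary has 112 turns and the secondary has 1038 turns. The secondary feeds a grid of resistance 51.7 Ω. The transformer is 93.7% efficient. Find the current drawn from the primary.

I_p ≈ 26600 A

V_s = 15000 × 1038/112 = 139020 V.
I_s = V_s/R = 139020/51.7 = 2688.9 A.
P_out = V_s I_s = 139020 × 2688.9 = 3.7381×10^8 W.
P_in = P_out/η = 3.7381×10^8/0.937 = 3.9894×10^8 W.
I_p = P_in/V_p = 3.9894×10^8/15000 = 26600 A.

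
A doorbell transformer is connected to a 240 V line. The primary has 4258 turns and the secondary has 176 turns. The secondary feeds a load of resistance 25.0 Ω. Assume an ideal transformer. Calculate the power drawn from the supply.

V_s = V_p × N_s/N_p = 240 × 176/4258 = 9.9202 V.
I_s = V_s/R = 9.9202/25.0 = 0.39681 A.
I_p = I_s × N_s/N_p = 0.39681 × 176/4258 = 0.016402 A.
P = V_p I_p = 240 × 0.016402 = 3.94 W.

P ≈ 3.94 W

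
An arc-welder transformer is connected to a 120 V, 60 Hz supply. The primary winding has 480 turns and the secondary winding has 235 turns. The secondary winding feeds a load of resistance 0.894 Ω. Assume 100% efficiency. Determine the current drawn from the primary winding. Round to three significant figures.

I_p ≈ 32.2 A

V_s = V_p × N_s/N_p = 120 × 235/480 = 58.750 V.
I_s = V_s/R = 58.750/0.894 = 65.716 A.
For an ideal transformer I_p N_p = I_s N_s, so I_p = 65.716 × 235/480 = 32.2 A.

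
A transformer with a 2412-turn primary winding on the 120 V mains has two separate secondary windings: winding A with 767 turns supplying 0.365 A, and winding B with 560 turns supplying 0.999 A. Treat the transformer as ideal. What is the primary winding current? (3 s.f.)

I_p ≈ 0.348 A

V_A = 120 × 767/2412 = 38.159 V; V_B = 120 × 560/2412 = 27.861 V.
P_out = V_A I_A + V_B I_B = 38.159×0.365 + 27.861×0.999 = 13.928 + 27.833 = 41.761 W.
Ideal ⇒ P_in = P_out, so I_p = P_out/V_p = 41.761/120 = 0.348 A.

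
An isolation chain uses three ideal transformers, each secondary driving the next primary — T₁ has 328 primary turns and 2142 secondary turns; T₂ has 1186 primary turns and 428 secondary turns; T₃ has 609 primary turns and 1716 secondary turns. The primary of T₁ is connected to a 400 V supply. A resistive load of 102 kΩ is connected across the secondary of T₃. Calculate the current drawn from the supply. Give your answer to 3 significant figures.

Secondary of T₁: V = 400.00 × 2142/328 = 2612.2 V.
Secondary of T₂: V = 2612.2 × 428/1186 = 942.68 V.
Secondary of T₃: V = 942.68 × 1716/609 = 2656.2 V.
I_load = 2656.2/102000 = 0.026041 A, so P_out = 2656.2 × 0.026041 = 69.172 W.
All ideal ⇒ P_in = P_out, so I_supply = 69.172/400 = 0.173 A.

I_supply ≈ 0.173 A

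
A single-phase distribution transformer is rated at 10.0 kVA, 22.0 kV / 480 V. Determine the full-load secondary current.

I_s ≈ 20.8 A

I_s = S/V_s = 10000/480 = 20.8 A.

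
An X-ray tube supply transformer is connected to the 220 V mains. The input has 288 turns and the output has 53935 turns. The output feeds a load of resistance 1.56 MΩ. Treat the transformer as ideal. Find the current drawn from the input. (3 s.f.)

V_out = V_in × N_out/N_in = 220 × 53935/288 = 41200 V.
I_out = V_out/R = 41200/(1.56×10^6) = 0.026410 A.
For an ideal transformer I_in N_in = I_out N_out, so I_in = 0.026410 × 53935/288 = 4.95 A.

I_in ≈ 4.95 A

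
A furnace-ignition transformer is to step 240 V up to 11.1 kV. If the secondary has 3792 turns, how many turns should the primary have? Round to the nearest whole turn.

N_p/N_s = V_p/V_s, so N_p = 3792 × 240/11100 = 82.0 ≈ 82 turns.

N_p = 82 turns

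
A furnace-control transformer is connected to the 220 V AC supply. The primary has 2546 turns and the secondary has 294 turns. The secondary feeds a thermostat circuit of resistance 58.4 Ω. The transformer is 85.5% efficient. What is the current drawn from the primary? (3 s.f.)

I_p ≈ 0.0588 A

V_s = 220 × 294/2546 = 25.405 V.
I_s = V_s/R = 25.405/58.4 = 0.43501 A.
P_out = V_s I_s = 25.405 × 0.43501 = 11.051 W.
P_in = P_out/η = 11.051/0.855 = 12.925 W.
I_p = P_in/V_p = 12.925/220 = 0.0588 A.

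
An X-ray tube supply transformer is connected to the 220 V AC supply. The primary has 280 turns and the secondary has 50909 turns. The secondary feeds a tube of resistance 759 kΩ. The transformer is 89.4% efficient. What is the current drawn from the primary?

V_s = 220 × 50909/280 = 40000 V.
I_s = V_s/R = 40000/759000 = 0.052701 A.
P_out = V_s I_s = 40000 × 0.052701 = 2108.0 W.
P_in = P_out/η = 2108.0/0.894 = 2358.0 W.
I_p = P_in/V_p = 2358.0/220 = 10.7 A.

I_p ≈ 10.7 A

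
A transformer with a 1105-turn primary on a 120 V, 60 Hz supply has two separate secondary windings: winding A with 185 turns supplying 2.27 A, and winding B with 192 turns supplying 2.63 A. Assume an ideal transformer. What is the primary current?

I_p ≈ 0.837 A

V_A = 120 × 185/1105 = 20.090 V; V_B = 120 × 192/1105 = 20.851 V.
P_out = V_A I_A + V_B I_B = 20.090×2.27 + 20.851×2.63 = 45.605 + 54.837 = 100.44 W.
Ideal ⇒ P_in = P_out, so I_p = P_out/V_p = 100.44/120 = 0.837 A.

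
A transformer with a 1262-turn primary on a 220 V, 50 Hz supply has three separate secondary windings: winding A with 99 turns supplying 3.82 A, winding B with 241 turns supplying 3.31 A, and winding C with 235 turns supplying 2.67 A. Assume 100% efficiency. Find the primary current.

I_p ≈ 1.43 A

V_A = 220 × 99/1262 = 17.258 V; V_B = 220 × 241/1262 = 42.013 V; V_C = 220 × 235/1262 = 40.967 V.
P_out = V_A I_A + V_B I_B + V_C I_C = 17.258×3.82 + 42.013×3.31 + 40.967×2.67 = 65.927 + 139.06 + 109.38 = 314.37 W.
Ideal ⇒ P_in = P_out, so I_p = P_out/V_p = 314.37/220 = 1.43 A.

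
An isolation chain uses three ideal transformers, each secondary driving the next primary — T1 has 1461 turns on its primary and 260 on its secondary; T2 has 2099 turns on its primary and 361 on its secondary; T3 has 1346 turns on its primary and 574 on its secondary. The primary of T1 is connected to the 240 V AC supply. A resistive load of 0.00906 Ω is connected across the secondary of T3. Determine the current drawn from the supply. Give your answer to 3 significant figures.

After T1: V = 240.00 × 260/1461 = 42.710 V.
After T2: V = 42.710 × 361/2099 = 7.3456 V.
After T3: V = 7.3456 × 574/1346 = 3.1325 V.
I_load = 3.1325/0.00906 = 345.75 A, so P_out = 3.1325 × 345.75 = 1083.1 W.
All ideal ⇒ P_in = P_out, so I_supply = 1083.1/240 = 4.51 A.

I_supply ≈ 4.51 A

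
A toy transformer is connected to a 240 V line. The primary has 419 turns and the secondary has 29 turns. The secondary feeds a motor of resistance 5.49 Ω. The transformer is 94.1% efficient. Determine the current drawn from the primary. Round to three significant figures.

V_s = 240 × 29/419 = 16.611 V.
I_s = V_s/R = 16.611/5.49 = 3.0257 A.
P_out = V_s I_s = 16.611 × 3.0257 = 50.259 W.
P_in = P_out/η = 50.259/0.941 = 53.411 W.
I_p = P_in/V_p = 53.411/240 = 0.223 A.

I_p ≈ 0.223 A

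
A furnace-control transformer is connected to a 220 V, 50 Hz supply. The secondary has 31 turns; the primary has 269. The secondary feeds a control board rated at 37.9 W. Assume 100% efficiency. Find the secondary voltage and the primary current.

V_s ≈ 25.4 V, I_p ≈ 0.172 A

V_s = V_p × N_s/N_p = 220 × 31/269 = 25.353 V.
I_s = P/V_s = 37.9/25.353 = 1.4949 A.
I_p = I_s × N_s/N_p = 1.4949 × 31/269 = 0.172 A.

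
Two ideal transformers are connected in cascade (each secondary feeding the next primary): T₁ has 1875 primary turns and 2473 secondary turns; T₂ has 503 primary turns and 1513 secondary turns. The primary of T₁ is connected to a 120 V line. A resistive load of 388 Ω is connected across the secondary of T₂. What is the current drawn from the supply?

I_supply ≈ 4.87 A

Secondary of T₁: V = 120.00 × 2473/1875 = 158.27 V.
Secondary of T₂: V = 158.27 × 1513/503 = 476.07 V.
I_load = 476.07/388 = 1.2270 A, so P_out = 476.07 × 1.2270 = 584.14 W.
All ideal ⇒ P_in = P_out, so I_supply = 584.14/120 = 4.87 A.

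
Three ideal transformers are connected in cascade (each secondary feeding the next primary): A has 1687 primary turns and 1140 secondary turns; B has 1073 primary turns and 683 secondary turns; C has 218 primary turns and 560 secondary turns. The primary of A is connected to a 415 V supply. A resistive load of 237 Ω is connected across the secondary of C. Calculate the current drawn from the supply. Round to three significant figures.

Secondary of A: V = 415.00 × 1140/1687 = 280.44 V.
Secondary of B: V = 280.44 × 683/1073 = 178.51 V.
Secondary of C: V = 178.51 × 560/218 = 458.55 V.
I_load = 458.55/237 = 1.9348 A, so P_out = 458.55 × 1.9348 = 887.22 W.
All ideal ⇒ P_in = P_out, so I_supply = 887.22/415 = 2.14 A.

I_supply ≈ 2.14 A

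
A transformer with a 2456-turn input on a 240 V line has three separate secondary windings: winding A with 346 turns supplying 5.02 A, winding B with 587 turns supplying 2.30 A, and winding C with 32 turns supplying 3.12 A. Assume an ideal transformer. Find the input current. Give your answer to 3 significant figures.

I_in ≈ 1.30 A

V_A = 240 × 346/2456 = 33.811 V; V_B = 240 × 587/2456 = 57.362 V; V_C = 240 × 32/2456 = 3.1270 V.
P_out = V_A I_A + V_B I_B + V_C I_C = 33.811×5.02 + 57.362×2.30 + 3.1270×3.12 = 169.73 + 131.93 + 9.7564 = 311.42 W.
Ideal ⇒ P_in = P_out, so I_in = P_out/V_in = 311.42/240 = 1.30 A.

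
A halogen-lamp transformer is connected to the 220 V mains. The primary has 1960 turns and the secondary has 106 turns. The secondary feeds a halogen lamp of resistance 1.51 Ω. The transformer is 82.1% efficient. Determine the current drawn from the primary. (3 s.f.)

V_s = 220 × 106/1960 = 11.898 V.
I_s = V_s/R = 11.898/1.51 = 7.8794 A.
P_out = V_s I_s = 11.898 × 7.8794 = 93.749 W.
P_in = P_out/η = 93.749/0.821 = 114.19 W.
I_p = P_in/V_p = 114.19/220 = 0.519 A.

I_p ≈ 0.519 A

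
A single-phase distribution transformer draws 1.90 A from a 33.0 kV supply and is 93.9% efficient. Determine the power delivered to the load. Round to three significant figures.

P_out ≈ 58900 W

P_in = V_p I_p = 33000 × 1.90 = 62700 W.
P_out = η P_in = 0.939 × 62700 = 58900 W.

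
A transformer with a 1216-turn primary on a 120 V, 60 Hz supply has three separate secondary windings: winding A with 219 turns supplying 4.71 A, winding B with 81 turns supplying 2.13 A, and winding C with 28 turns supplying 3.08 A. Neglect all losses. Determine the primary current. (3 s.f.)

V_A = 120 × 219/1216 = 21.612 V; V_B = 120 × 81/1216 = 7.9934 V; V_C = 120 × 28/1216 = 2.7632 V.
P_out = V_A I_A + V_B I_B + V_C I_C = 21.612×4.71 + 7.9934×2.13 + 2.7632×3.08 = 101.79 + 17.026 + 8.5105 = 127.33 W.
Ideal ⇒ P_in = P_out, so I_p = P_out/V_p = 127.33/120 = 1.06 A.

I_p ≈ 1.06 A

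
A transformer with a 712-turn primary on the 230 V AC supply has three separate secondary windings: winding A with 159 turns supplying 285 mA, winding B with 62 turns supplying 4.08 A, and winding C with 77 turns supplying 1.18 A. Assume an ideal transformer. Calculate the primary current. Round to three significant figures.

V_A = 230 × 159/712 = 51.362 V; V_B = 230 × 62/712 = 20.028 V; V_C = 230 × 77/712 = 24.874 V.
P_out = V_A I_A + V_B I_B + V_C I_C = 51.362×0.285 + 20.028×4.08 + 24.874×1.18 = 14.638 + 81.715 + 29.351 = 125.70 W.
Ideal ⇒ P_in = P_out, so I_p = P_out/V_p = 125.70/230 = 0.547 A.

I_p ≈ 0.547 A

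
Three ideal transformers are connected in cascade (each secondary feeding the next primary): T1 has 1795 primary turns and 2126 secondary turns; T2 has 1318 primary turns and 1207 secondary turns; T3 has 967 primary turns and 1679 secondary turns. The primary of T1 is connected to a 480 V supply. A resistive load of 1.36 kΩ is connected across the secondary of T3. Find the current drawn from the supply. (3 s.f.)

I_supply ≈ 1.25 A

After T1: V = 480.00 × 2126/1795 = 568.51 V.
After T2: V = 568.51 × 1207/1318 = 520.63 V.
After T3: V = 520.63 × 1679/967 = 903.97 V.
I_load = 903.97/1360 = 0.66469 A, so P_out = 903.97 × 0.66469 = 600.86 W.
All ideal ⇒ P_in = P_out, so I_supply = 600.86/480 = 1.25 A.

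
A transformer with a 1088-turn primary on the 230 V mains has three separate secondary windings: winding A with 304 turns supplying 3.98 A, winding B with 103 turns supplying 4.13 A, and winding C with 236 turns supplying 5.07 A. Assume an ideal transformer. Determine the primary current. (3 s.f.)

I_p ≈ 2.60 A

V_A = 230 × 304/1088 = 64.265 V; V_B = 230 × 103/1088 = 21.774 V; V_C = 230 × 236/1088 = 49.890 V.
P_out = V_A I_A + V_B I_B + V_C I_C = 64.265×3.98 + 21.774×4.13 + 49.890×5.07 = 255.77 + 89.926 + 252.94 = 598.64 W.
Ideal ⇒ P_in = P_out, so I_p = P_out/V_p = 598.64/230 = 2.60 A.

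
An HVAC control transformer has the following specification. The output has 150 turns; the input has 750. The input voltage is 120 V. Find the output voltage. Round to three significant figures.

V_out/V_in = N_out/N_in, so V_out = 120 × 150/750 = 24.0 V.

V_out ≈ 24.0 V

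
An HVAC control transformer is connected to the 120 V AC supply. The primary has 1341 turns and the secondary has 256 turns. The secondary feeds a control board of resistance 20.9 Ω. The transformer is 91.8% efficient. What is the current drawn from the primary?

I_p ≈ 0.228 A

V_s = 120 × 256/1341 = 22.908 V.
I_s = V_s/R = 22.908/20.9 = 1.0961 A.
P_out = V_s I_s = 22.908 × 1.0961 = 25.110 W.
P_in = P_out/η = 25.110/0.918 = 27.352 W.
I_p = P_in/V_p = 27.352/120 = 0.228 A.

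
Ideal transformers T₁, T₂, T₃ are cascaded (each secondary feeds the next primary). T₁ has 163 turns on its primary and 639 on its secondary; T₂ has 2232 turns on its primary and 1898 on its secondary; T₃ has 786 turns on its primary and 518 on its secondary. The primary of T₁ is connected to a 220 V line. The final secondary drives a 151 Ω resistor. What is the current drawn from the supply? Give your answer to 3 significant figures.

I_supply ≈ 7.03 A

Secondary of T₁: V = 220.00 × 639/163 = 862.45 V.
Secondary of T₂: V = 862.45 × 1898/2232 = 733.40 V.
Secondary of T₃: V = 733.40 × 518/786 = 483.33 V.
I_load = 483.33/151 = 3.2009 A, so P_out = 483.33 × 3.2009 = 1547.1 W.
All ideal ⇒ P_in = P_out, so I_supply = 1547.1/220 = 7.03 A.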